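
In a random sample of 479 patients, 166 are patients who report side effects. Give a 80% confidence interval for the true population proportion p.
(0.319, 0.374)

Proportion CI:
p̂ = 166/479 = 0.34656
SE = √(p̂(1-p̂)/n) = √(0.34656 · 0.65344 / 479) = 0.02174

z* = 1.282
Margin = z* · SE = 1.282 · 0.02174 = 0.0279

CI: 0.34656 ± 0.0279 = (0.319, 0.374)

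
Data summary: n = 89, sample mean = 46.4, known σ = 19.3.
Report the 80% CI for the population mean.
(43.78, 49.02)

z-interval (σ known):
z* = 1.282 for 80% confidence

Margin of error = z* · σ/√n = 1.282 · 19.3/√89 = 2.62

CI: (46.4 - 2.62, 46.4 + 2.62) = (43.78, 49.02)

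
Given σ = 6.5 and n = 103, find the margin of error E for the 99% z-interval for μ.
Margin of error = 1.65

Margin of error = z* · σ/√n
= 2.576 · 6.5/√103
= 2.576 · 6.5/10.1489
= 1.65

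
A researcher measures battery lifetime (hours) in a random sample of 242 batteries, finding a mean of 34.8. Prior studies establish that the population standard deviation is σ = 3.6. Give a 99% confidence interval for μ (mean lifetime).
(34.20, 35.40)

z-interval (σ known):
z* = 2.576 for 99% confidence

Margin of error = z* · σ/√n = 2.576 · 3.6/√242 = 0.60

CI: (34.8 - 0.60, 34.8 + 0.60) = (34.20, 35.40)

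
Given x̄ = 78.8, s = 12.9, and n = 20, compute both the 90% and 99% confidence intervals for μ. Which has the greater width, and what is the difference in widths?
99% CI is wider by 6.54

df = 19
90% CI: t* = 1.729, (73.81, 83.79), width = 2 · t* · s/√n = 9.97
99% CI: t* = 2.861, (70.55, 87.05), width = 2 · t* · s/√n = 16.51

The 99% CI is wider by 16.51 - 9.97 = 6.54.
Higher confidence requires a wider interval.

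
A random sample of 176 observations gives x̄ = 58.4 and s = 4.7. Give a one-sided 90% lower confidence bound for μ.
μ ≥ 57.94

Lower bound (one-sided):
t* = 1.286 (one-sided for 90%)
Lower bound = x̄ - t* · s/√n = 58.4 - 1.286 · 4.7/√176 = 57.94

We are 90% confident that μ ≥ 57.94.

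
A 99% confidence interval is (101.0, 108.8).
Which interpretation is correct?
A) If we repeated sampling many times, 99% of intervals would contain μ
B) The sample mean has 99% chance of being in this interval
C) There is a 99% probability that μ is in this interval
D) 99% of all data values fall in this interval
A

A) Correct — this is the frequentist long-run coverage interpretation.
B) Wrong — x̄ is observed and sits in the interval by construction.
C) Wrong — μ is fixed; the randomness lives in the interval, not in μ.
D) Wrong — a CI is about the parameter μ, not individual data values.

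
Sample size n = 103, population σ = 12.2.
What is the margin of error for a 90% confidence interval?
Margin of error = 1.98

Margin of error = z* · σ/√n
= 1.645 · 12.2/√103
= 1.645 · 12.2/10.1489
= 1.98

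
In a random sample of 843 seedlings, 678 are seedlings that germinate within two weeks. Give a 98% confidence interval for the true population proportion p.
(0.772, 0.836)

Proportion CI:
p̂ = 678/843 = 0.80427
SE = √(p̂(1-p̂)/n) = √(0.80427 · 0.19573 / 843) = 0.01367

z* = 2.326
Margin = z* · SE = 2.326 · 0.01367 = 0.0318

CI: 0.80427 ± 0.0318 = (0.772, 0.836)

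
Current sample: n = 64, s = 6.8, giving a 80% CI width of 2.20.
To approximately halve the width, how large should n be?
n ≈ 256

CI width ∝ 1/√n
To reduce width by factor 2, need √n to grow by 2 → need 2² = 4 times as many samples.

Current: n = 64, width = 2.20
New: n = 256, width ≈ 1.09

Width reduced by factor of 2.20/1.09 = 2.02.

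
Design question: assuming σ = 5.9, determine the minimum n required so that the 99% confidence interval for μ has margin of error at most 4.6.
n ≥ 11

For margin E ≤ 4.6:
n ≥ (z* · σ / E)²
n ≥ (2.576 · 5.9 / 4.6)²
n ≥ 10.92

Minimum n = 11 (rounding up)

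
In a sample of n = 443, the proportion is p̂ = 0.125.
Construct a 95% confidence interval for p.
(0.094, 0.156)

Proportion CI:
SE = √(p̂(1-p̂)/n) = √(0.125 · 0.875 / 443) = 0.01571

z* = 1.960
Margin = z* · SE = 1.960 · 0.01571 = 0.0308

CI: 0.125 ± 0.0308 = (0.094, 0.156)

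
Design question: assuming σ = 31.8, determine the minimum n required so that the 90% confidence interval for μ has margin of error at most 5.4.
n ≥ 94

For margin E ≤ 5.4:
n ≥ (z* · σ / E)²
n ≥ (1.645 · 31.8 / 5.4)²
n ≥ 93.84

Minimum n = 94 (rounding up)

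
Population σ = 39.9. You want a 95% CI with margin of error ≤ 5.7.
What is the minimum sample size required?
n ≥ 189

For margin E ≤ 5.7:
n ≥ (z* · σ / E)²
n ≥ (1.960 · 39.9 / 5.7)²
n ≥ 188.24

Minimum n = 189 (rounding up)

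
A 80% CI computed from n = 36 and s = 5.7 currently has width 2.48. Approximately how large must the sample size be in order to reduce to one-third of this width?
n ≈ 324

CI width ∝ 1/√n
To reduce width by factor 3, need √n to grow by 3 → need 3² = 9 times as many samples.

Current: n = 36, width = 2.48
New: n = 324, width ≈ 0.81

Width reduced by factor of 2.48/0.81 = 3.06.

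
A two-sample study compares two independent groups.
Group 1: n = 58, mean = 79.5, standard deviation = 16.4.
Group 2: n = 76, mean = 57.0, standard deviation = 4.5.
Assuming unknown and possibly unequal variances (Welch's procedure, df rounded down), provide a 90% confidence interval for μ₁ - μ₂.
(18.80, 26.20)

Difference: x̄₁ - x̄₂ = 22.50
SE = √(s₁²/n₁ + s₂²/n₂) = √(16.4²/58 + 4.5²/76) = 2.2144
df = 63.58 → 63 (Welch–Satterthwaite, rounded down)
t* = 1.669

CI: 22.50 ± 1.669 · 2.2144 = 22.50 ± 3.70 = (18.80, 26.20)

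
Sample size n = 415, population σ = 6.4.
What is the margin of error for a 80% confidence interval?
Margin of error = 0.40

Margin of error = z* · σ/√n
= 1.282 · 6.4/√415
= 1.282 · 6.4/20.3715
= 0.40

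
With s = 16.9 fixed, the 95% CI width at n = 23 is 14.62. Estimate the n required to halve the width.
n ≈ 92

CI width ∝ 1/√n
To reduce width by factor 2, need √n to grow by 2 → need 2² = 4 times as many samples.

Current: n = 23, width = 14.62
New: n = 92, width ≈ 7.00

Width reduced by factor of 14.62/7.00 = 2.09.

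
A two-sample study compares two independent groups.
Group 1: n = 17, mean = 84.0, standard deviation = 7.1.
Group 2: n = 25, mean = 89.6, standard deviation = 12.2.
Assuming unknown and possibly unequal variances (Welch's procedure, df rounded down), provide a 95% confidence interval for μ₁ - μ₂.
(-11.64, 0.44)

Difference: x̄₁ - x̄₂ = -5.60
SE = √(s₁²/n₁ + s₂²/n₂) = √(7.1²/17 + 12.2²/25) = 2.9865
df = 39.25 → 39 (Welch–Satterthwaite, rounded down)
t* = 2.023

CI: -5.60 ± 2.023 · 2.9865 = -5.60 ± 6.04 = (-11.64, 0.44)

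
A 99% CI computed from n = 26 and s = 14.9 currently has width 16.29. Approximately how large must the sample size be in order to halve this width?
n ≈ 104

CI width ∝ 1/√n
To reduce width by factor 2, need √n to grow by 2 → need 2² = 4 times as many samples.

Current: n = 26, width = 16.29
New: n = 104, width ≈ 7.67

Width reduced by factor of 16.29/7.67 = 2.12.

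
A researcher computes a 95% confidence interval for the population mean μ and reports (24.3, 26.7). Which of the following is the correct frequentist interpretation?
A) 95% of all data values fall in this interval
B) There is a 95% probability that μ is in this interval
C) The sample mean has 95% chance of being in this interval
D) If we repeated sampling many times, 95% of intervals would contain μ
D

A) Wrong — a CI is about the parameter μ, not individual data values.
B) Wrong — μ is fixed; the randomness lives in the interval, not in μ.
C) Wrong — x̄ is observed and sits in the interval by construction.
D) Correct — this is the frequentist long-run coverage interpretation.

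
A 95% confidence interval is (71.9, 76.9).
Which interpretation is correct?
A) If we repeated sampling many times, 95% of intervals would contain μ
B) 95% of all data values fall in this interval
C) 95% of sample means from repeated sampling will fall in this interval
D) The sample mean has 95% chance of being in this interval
A

A) Correct — this is the frequentist long-run coverage interpretation.
B) Wrong — a CI is about the parameter μ, not individual data values.
C) Wrong — coverage applies to intervals containing μ, not to future x̄ values.
D) Wrong — x̄ is observed and sits in the interval by construction.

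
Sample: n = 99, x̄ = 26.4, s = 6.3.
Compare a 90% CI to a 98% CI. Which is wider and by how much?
98% CI is wider by 0.89

df = 98
90% CI: t* = 1.661, (25.35, 27.45), width = 2 · t* · s/√n = 2.10
98% CI: t* = 2.365, (24.90, 27.90), width = 2 · t* · s/√n = 2.99

The 98% CI is wider by 2.99 - 2.10 = 0.89.
Higher confidence requires a wider interval.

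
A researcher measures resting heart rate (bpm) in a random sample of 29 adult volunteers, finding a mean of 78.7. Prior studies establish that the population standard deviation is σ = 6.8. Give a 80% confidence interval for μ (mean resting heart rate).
(77.08, 80.32)

z-interval (σ known):
z* = 1.282 for 80% confidence

Margin of error = z* · σ/√n = 1.282 · 6.8/√29 = 1.62

CI: (78.7 - 1.62, 78.7 + 1.62) = (77.08, 80.32)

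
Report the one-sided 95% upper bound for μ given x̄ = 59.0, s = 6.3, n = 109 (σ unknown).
μ ≤ 60.00

Upper bound (one-sided):
t* = 1.659 (one-sided for 95%)
Upper bound = x̄ + t* · s/√n = 59.0 + 1.659 · 6.3/√109 = 60.00

We are 95% confident that μ ≤ 60.00.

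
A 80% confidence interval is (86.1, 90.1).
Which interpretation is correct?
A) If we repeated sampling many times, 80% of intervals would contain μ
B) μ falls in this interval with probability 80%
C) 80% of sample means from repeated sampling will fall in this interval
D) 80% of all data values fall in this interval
A

A) Correct — this is the frequentist long-run coverage interpretation.
B) Wrong — μ is fixed; the randomness lives in the interval, not in μ.
C) Wrong — coverage applies to intervals containing μ, not to future x̄ values.
D) Wrong — a CI is about the parameter μ, not individual data values.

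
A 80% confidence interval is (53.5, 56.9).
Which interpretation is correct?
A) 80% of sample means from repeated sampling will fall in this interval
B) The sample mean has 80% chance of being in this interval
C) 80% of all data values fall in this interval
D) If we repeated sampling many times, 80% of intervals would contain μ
D

A) Wrong — coverage applies to intervals containing μ, not to future x̄ values.
B) Wrong — x̄ is observed and sits in the interval by construction.
C) Wrong — a CI is about the parameter μ, not individual data values.
D) Correct — this is the frequentist long-run coverage interpretation.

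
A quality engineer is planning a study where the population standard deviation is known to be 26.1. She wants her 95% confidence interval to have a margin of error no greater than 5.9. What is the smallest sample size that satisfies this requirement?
n ≥ 76

For margin E ≤ 5.9:
n ≥ (z* · σ / E)²
n ≥ (1.960 · 26.1 / 5.9)²
n ≥ 75.18

Minimum n = 76 (rounding up)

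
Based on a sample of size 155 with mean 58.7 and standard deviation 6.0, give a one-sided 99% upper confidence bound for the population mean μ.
μ ≤ 59.83

Upper bound (one-sided):
t* = 2.351 (one-sided for 99%)
Upper bound = x̄ + t* · s/√n = 58.7 + 2.351 · 6.0/√155 = 59.83

We are 99% confident that μ ≤ 59.83.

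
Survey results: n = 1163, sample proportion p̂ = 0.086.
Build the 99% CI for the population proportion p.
(0.065, 0.107)

Proportion CI:
SE = √(p̂(1-p̂)/n) = √(0.086 · 0.914 / 1163) = 0.00822

z* = 2.576
Margin = z* · SE = 2.576 · 0.00822 = 0.0212

CI: 0.086 ± 0.0212 = (0.065, 0.107)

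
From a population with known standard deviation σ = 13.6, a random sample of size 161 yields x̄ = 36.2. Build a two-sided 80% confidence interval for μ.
(34.83, 37.57)

z-interval (σ known):
z* = 1.282 for 80% confidence

Margin of error = z* · σ/√n = 1.282 · 13.6/√161 = 1.37

CI: (36.2 - 1.37, 36.2 + 1.37) = (34.83, 37.57)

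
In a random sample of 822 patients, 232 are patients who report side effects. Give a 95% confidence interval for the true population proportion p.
(0.251, 0.313)

Proportion CI:
p̂ = 232/822 = 0.28224
SE = √(p̂(1-p̂)/n) = √(0.28224 · 0.71776 / 822) = 0.01570

z* = 1.960
Margin = z* · SE = 1.960 · 0.01570 = 0.0308

CI: 0.28224 ± 0.0308 = (0.251, 0.313)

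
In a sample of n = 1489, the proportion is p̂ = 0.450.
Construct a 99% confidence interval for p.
(0.417, 0.483)

Proportion CI:
SE = √(p̂(1-p̂)/n) = √(0.450 · 0.550 / 1489) = 0.01289

z* = 2.576
Margin = z* · SE = 2.576 · 0.01289 = 0.0332

CI: 0.450 ± 0.0332 = (0.417, 0.483)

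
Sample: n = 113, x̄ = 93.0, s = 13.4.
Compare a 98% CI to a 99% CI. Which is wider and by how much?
99% CI is wider by 0.66

df = 112
98% CI: t* = 2.360, (90.03, 95.97), width = 2 · t* · s/√n = 5.95
99% CI: t* = 2.620, (89.70, 96.30), width = 2 · t* · s/√n = 6.61

The 99% CI is wider by 6.61 - 5.95 = 0.66.
Higher confidence requires a wider interval.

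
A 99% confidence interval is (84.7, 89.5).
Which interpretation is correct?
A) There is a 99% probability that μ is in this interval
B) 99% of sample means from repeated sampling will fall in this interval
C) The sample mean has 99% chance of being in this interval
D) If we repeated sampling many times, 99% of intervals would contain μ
D

A) Wrong — μ is fixed; the randomness lives in the interval, not in μ.
B) Wrong — coverage applies to intervals containing μ, not to future x̄ values.
C) Wrong — x̄ is observed and sits in the interval by construction.
D) Correct — this is the frequentist long-run coverage interpretation.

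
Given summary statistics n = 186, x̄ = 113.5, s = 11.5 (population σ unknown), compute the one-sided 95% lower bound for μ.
μ ≥ 112.11

Lower bound (one-sided):
t* = 1.653 (one-sided for 95%)
Lower bound = x̄ - t* · s/√n = 113.5 - 1.653 · 11.5/√186 = 112.11

We are 95% confident that μ ≥ 112.11.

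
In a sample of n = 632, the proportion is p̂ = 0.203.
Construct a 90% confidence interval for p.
(0.177, 0.229)

Proportion CI:
SE = √(p̂(1-p̂)/n) = √(0.203 · 0.797 / 632) = 0.01600

z* = 1.645
Margin = z* · SE = 1.645 · 0.01600 = 0.0263

CI: 0.203 ± 0.0263 = (0.177, 0.229)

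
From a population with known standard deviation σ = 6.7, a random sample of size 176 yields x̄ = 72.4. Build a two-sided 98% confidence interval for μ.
(71.23, 73.57)

z-interval (σ known):
z* = 2.326 for 98% confidence

Margin of error = z* · σ/√n = 2.326 · 6.7/√176 = 1.17

CI: (72.4 - 1.17, 72.4 + 1.17) = (71.23, 73.57)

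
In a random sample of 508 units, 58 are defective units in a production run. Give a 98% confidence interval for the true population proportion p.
(0.081, 0.147)

Proportion CI:
p̂ = 58/508 = 0.11417
SE = √(p̂(1-p̂)/n) = √(0.11417 · 0.88583 / 508) = 0.01411

z* = 2.326
Margin = z* · SE = 2.326 · 0.01411 = 0.0328

CI: 0.11417 ± 0.0328 = (0.081, 0.147)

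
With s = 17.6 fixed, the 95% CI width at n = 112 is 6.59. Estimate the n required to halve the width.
n ≈ 448

CI width ∝ 1/√n
To reduce width by factor 2, need √n to grow by 2 → need 2² = 4 times as many samples.

Current: n = 112, width = 6.59
New: n = 448, width ≈ 3.27

Width reduced by factor of 6.59/3.27 = 2.02.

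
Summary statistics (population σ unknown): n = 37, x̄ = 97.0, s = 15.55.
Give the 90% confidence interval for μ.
(92.68, 101.32)

t-interval (σ unknown):
df = n - 1 = 36
t* = 1.688 for 90% confidence

Margin of error = t* · s/√n = 1.688 · 15.55/√37 = 4.32

CI: (92.68, 101.32)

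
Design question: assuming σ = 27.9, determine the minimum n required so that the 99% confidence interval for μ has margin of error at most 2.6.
n ≥ 765

For margin E ≤ 2.6:
n ≥ (z* · σ / E)²
n ≥ (2.576 · 27.9 / 2.6)²
n ≥ 764.11

Minimum n = 765 (rounding up)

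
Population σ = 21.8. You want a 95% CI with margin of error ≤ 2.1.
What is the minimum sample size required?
n ≥ 414

For margin E ≤ 2.1:
n ≥ (z* · σ / E)²
n ≥ (1.960 · 21.8 / 2.1)²
n ≥ 413.99

Minimum n = 414 (rounding up)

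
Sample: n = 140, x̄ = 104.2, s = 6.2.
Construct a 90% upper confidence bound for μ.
μ ≤ 104.87

Upper bound (one-sided):
t* = 1.288 (one-sided for 90%)
Upper bound = x̄ + t* · s/√n = 104.2 + 1.288 · 6.2/√140 = 104.87

We are 90% confident that μ ≤ 104.87.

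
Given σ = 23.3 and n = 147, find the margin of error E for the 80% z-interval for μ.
Margin of error = 2.46

Margin of error = z* · σ/√n
= 1.282 · 23.3/√147
= 1.282 · 23.3/12.1244
= 2.46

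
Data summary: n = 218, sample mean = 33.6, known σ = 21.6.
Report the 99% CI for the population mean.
(29.83, 37.37)

z-interval (σ known):
z* = 2.576 for 99% confidence

Margin of error = z* · σ/√n = 2.576 · 21.6/√218 = 3.77

CI: (33.6 - 3.77, 33.6 + 3.77) = (29.83, 37.37)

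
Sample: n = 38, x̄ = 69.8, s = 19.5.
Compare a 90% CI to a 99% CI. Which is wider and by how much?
99% CI is wider by 6.51

df = 37
90% CI: t* = 1.687, (64.46, 75.14), width = 2 · t* · s/√n = 10.67
99% CI: t* = 2.715, (61.21, 78.39), width = 2 · t* · s/√n = 17.18

The 99% CI is wider by 17.18 - 10.67 = 6.51.
Higher confidence requires a wider interval.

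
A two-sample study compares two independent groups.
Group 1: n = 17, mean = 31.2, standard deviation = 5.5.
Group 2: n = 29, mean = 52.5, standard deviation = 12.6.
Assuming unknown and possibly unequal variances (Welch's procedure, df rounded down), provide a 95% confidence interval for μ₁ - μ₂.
(-26.74, -15.86)

Difference: x̄₁ - x̄₂ = -21.30
SE = √(s₁²/n₁ + s₂²/n₂) = √(5.5²/17 + 12.6²/29) = 2.6933
df = 41.49 → 41 (Welch–Satterthwaite, rounded down)
t* = 2.020

CI: -21.30 ± 2.020 · 2.6933 = -21.30 ± 5.44 = (-26.74, -15.86)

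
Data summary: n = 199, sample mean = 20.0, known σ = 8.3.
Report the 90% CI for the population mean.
(19.03, 20.97)

z-interval (σ known):
z* = 1.645 for 90% confidence

Margin of error = z* · σ/√n = 1.645 · 8.3/√199 = 0.97

CI: (20.0 - 0.97, 20.0 + 0.97) = (19.03, 20.97)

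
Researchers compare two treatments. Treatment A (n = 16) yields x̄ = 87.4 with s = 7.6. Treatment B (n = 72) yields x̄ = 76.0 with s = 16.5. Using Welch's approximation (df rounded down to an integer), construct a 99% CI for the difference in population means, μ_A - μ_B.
(4.12, 18.68)

Difference: x̄₁ - x̄₂ = 11.40
SE = √(s₁²/n₁ + s₂²/n₂) = √(7.6²/16 + 16.5²/72) = 2.7187
df = 51.05 → 51 (Welch–Satterthwaite, rounded down)
t* = 2.676

CI: 11.40 ± 2.676 · 2.7187 = 11.40 ± 7.28 = (4.12, 18.68)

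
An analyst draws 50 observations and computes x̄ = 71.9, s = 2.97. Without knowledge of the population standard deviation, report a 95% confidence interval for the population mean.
(71.06, 72.74)

t-interval (σ unknown):
df = n - 1 = 49
t* = 2.010 for 95% confidence

Margin of error = t* · s/√n = 2.010 · 2.97/√50 = 0.84

CI: (71.06, 72.74)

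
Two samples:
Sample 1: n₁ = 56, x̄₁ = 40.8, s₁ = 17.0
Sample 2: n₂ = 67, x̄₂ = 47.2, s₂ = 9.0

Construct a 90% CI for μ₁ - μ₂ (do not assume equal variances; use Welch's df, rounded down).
(-10.60, -2.20)

Difference: x̄₁ - x̄₂ = -6.40
SE = √(s₁²/n₁ + s₂²/n₂) = √(17.0²/56 + 9.0²/67) = 2.5238
df = 80.12 → 80 (Welch–Satterthwaite, rounded down)
t* = 1.664

CI: -6.40 ± 1.664 · 2.5238 = -6.40 ± 4.20 = (-10.60, -2.20)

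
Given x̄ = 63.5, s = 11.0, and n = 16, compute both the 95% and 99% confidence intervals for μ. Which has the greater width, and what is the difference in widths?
99% CI is wider by 4.49

df = 15
95% CI: t* = 2.131, (57.64, 69.36), width = 2 · t* · s/√n = 11.72
99% CI: t* = 2.947, (55.40, 71.60), width = 2 · t* · s/√n = 16.21

The 99% CI is wider by 16.21 - 11.72 = 4.49.
Higher confidence requires a wider interval.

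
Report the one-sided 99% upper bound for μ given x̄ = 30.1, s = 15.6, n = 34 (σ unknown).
μ ≤ 36.64

Upper bound (one-sided):
t* = 2.445 (one-sided for 99%)
Upper bound = x̄ + t* · s/√n = 30.1 + 2.445 · 15.6/√34 = 36.64

We are 99% confident that μ ≤ 36.64.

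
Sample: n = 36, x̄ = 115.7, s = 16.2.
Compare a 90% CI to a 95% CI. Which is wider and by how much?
95% CI is wider by 1.83

df = 35
90% CI: t* = 1.690, (111.14, 120.26), width = 2 · t* · s/√n = 9.13
95% CI: t* = 2.030, (110.22, 121.18), width = 2 · t* · s/√n = 10.96

The 95% CI is wider by 10.96 - 9.13 = 1.83.
Higher confidence requires a wider interval.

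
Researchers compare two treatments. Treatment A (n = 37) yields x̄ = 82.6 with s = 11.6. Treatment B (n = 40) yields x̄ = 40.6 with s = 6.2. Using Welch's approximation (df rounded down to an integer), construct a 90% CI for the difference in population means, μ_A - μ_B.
(38.41, 45.59)

Difference: x̄₁ - x̄₂ = 42.00
SE = √(s₁²/n₁ + s₂²/n₂) = √(11.6²/37 + 6.2²/40) = 2.1442
df = 54.06 → 54 (Welch–Satterthwaite, rounded down)
t* = 1.674

CI: 42.00 ± 1.674 · 2.1442 = 42.00 ± 3.59 = (38.41, 45.59)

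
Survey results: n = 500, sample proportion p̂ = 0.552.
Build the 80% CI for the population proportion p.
(0.523, 0.581)

Proportion CI:
SE = √(p̂(1-p̂)/n) = √(0.552 · 0.448 / 500) = 0.02224

z* = 1.282
Margin = z* · SE = 1.282 · 0.02224 = 0.0285

CI: 0.552 ± 0.0285 = (0.523, 0.581)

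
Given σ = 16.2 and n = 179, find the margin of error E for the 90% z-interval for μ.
Margin of error = 1.99

Margin of error = z* · σ/√n
= 1.645 · 16.2/√179
= 1.645 · 16.2/13.3791
= 1.99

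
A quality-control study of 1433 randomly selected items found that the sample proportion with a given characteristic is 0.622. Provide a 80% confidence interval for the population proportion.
(0.606, 0.638)

Proportion CI:
SE = √(p̂(1-p̂)/n) = √(0.622 · 0.378 / 1433) = 0.01281

z* = 1.282
Margin = z* · SE = 1.282 · 0.01281 = 0.0164

CI: 0.622 ± 0.0164 = (0.606, 0.638)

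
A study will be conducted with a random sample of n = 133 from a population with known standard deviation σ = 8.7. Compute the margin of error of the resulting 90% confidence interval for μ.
Margin of error = 1.24

Margin of error = z* · σ/√n
= 1.645 · 8.7/√133
= 1.645 · 8.7/11.5326
= 1.24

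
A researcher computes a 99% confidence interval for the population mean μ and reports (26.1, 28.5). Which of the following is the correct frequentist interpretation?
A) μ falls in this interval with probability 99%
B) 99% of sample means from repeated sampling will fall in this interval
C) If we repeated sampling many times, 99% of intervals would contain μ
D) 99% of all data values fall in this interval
C

A) Wrong — μ is fixed; the randomness lives in the interval, not in μ.
B) Wrong — coverage applies to intervals containing μ, not to future x̄ values.
C) Correct — this is the frequentist long-run coverage interpretation.
D) Wrong — a CI is about the parameter μ, not individual data values.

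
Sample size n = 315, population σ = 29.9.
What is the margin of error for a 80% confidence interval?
Margin of error = 2.16

Margin of error = z* · σ/√n
= 1.282 · 29.9/√315
= 1.282 · 29.9/17.7482
= 2.16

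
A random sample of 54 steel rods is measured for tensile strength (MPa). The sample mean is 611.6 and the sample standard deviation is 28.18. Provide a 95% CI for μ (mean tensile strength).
(603.91, 619.29)

t-interval (σ unknown):
df = n - 1 = 53
t* = 2.006 for 95% confidence

Margin of error = t* · s/√n = 2.006 · 28.18/√54 = 7.69

CI: (603.91, 619.29)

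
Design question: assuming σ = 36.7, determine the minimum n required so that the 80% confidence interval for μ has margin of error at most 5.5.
n ≥ 74

For margin E ≤ 5.5:
n ≥ (z* · σ / E)²
n ≥ (1.282 · 36.7 / 5.5)²
n ≥ 73.18

Minimum n = 74 (rounding up)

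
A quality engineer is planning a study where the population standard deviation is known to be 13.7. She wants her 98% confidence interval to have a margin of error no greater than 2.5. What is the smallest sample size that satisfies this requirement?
n ≥ 163

For margin E ≤ 2.5:
n ≥ (z* · σ / E)²
n ≥ (2.326 · 13.7 / 2.5)²
n ≥ 162.47

Minimum n = 163 (rounding up)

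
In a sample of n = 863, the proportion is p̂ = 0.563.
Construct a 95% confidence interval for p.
(0.530, 0.596)

Proportion CI:
SE = √(p̂(1-p̂)/n) = √(0.563 · 0.437 / 863) = 0.01688

z* = 1.960
Margin = z* · SE = 1.960 · 0.01688 = 0.0331

CI: 0.563 ± 0.0331 = (0.530, 0.596)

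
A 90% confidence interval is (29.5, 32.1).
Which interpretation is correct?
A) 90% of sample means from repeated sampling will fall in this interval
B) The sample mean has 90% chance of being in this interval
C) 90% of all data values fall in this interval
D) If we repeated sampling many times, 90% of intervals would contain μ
D

A) Wrong — coverage applies to intervals containing μ, not to future x̄ values.
B) Wrong — x̄ is observed and sits in the interval by construction.
C) Wrong — a CI is about the parameter μ, not individual data values.
D) Correct — this is the frequentist long-run coverage interpretation.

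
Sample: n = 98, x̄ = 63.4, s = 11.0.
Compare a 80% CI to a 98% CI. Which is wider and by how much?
98% CI is wider by 2.39

df = 97
80% CI: t* = 1.290, (61.97, 64.83), width = 2 · t* · s/√n = 2.87
98% CI: t* = 2.365, (60.77, 66.03), width = 2 · t* · s/√n = 5.26

The 98% CI is wider by 5.26 - 2.87 = 2.39.
Higher confidence requires a wider interval.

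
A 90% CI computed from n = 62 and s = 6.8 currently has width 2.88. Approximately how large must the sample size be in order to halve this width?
n ≈ 248

CI width ∝ 1/√n
To reduce width by factor 2, need √n to grow by 2 → need 2² = 4 times as many samples.

Current: n = 62, width = 2.88
New: n = 248, width ≈ 1.43

Width reduced by factor of 2.88/1.43 = 2.01.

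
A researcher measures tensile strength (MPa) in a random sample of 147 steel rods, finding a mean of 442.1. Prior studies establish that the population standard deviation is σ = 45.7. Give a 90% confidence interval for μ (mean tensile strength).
(435.90, 448.30)

z-interval (σ known):
z* = 1.645 for 90% confidence

Margin of error = z* · σ/√n = 1.645 · 45.7/√147 = 6.20

CI: (442.1 - 6.20, 442.1 + 6.20) = (435.90, 448.30)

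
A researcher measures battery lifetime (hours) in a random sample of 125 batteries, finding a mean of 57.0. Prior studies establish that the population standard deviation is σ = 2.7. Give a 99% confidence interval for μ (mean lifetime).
(56.38, 57.62)

z-interval (σ known):
z* = 2.576 for 99% confidence

Margin of error = z* · σ/√n = 2.576 · 2.7/√125 = 0.62

CI: (57.0 - 0.62, 57.0 + 0.62) = (56.38, 57.62)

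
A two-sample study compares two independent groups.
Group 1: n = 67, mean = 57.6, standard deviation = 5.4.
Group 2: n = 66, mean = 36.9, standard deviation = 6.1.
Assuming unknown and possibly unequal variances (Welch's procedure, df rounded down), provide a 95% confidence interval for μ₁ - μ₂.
(18.72, 22.68)

Difference: x̄₁ - x̄₂ = 20.70
SE = √(s₁²/n₁ + s₂²/n₂) = √(5.4²/67 + 6.1²/66) = 0.9995
df = 128.61 → 128 (Welch–Satterthwaite, rounded down)
t* = 1.979

CI: 20.70 ± 1.979 · 0.9995 = 20.70 ± 1.98 = (18.72, 22.68)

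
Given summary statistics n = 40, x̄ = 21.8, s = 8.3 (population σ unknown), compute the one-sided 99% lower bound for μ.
μ ≥ 18.62

Lower bound (one-sided):
t* = 2.426 (one-sided for 99%)
Lower bound = x̄ - t* · s/√n = 21.8 - 2.426 · 8.3/√40 = 18.62

We are 99% confident that μ ≥ 18.62.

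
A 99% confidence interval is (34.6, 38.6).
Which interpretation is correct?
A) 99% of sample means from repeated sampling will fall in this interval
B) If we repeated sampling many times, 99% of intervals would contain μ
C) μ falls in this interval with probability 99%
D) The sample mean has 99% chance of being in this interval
B

A) Wrong — coverage applies to intervals containing μ, not to future x̄ values.
B) Correct — this is the frequentist long-run coverage interpretation.
C) Wrong — μ is fixed; the randomness lives in the interval, not in μ.
D) Wrong — x̄ is observed and sits in the interval by construction.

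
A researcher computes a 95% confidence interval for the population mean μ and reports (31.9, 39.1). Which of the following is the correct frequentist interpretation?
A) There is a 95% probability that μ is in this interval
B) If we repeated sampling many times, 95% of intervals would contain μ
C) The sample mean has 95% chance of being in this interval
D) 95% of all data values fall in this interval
B

A) Wrong — μ is fixed; the randomness lives in the interval, not in μ.
B) Correct — this is the frequentist long-run coverage interpretation.
C) Wrong — x̄ is observed and sits in the interval by construction.
D) Wrong — a CI is about the parameter μ, not individual data values.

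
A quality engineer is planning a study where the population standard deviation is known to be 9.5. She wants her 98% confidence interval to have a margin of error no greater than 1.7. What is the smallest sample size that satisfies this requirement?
n ≥ 169

For margin E ≤ 1.7:
n ≥ (z* · σ / E)²
n ≥ (2.326 · 9.5 / 1.7)²
n ≥ 168.95

Minimum n = 169 (rounding up)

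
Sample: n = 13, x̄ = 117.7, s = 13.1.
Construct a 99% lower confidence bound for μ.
μ ≥ 107.96

Lower bound (one-sided):
t* = 2.681 (one-sided for 99%)
Lower bound = x̄ - t* · s/√n = 117.7 - 2.681 · 13.1/√13 = 107.96

We are 99% confident that μ ≥ 107.96.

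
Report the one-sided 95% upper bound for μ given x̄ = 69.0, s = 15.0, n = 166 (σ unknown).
μ ≤ 70.93

Upper bound (one-sided):
t* = 1.654 (one-sided for 95%)
Upper bound = x̄ + t* · s/√n = 69.0 + 1.654 · 15.0/√166 = 70.93

We are 95% confident that μ ≤ 70.93.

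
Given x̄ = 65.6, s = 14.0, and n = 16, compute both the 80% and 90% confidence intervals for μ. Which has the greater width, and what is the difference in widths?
90% CI is wider by 2.88

df = 15
80% CI: t* = 1.341, (60.91, 70.29), width = 2 · t* · s/√n = 9.39
90% CI: t* = 1.753, (59.46, 71.74), width = 2 · t* · s/√n = 12.27

The 90% CI is wider by 12.27 - 9.39 = 2.88.
Higher confidence requires a wider interval.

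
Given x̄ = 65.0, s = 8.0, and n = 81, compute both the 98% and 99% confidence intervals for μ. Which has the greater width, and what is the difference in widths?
99% CI is wider by 0.47

df = 80
98% CI: t* = 2.374, (62.89, 67.11), width = 2 · t* · s/√n = 4.22
99% CI: t* = 2.639, (62.65, 67.35), width = 2 · t* · s/√n = 4.69

The 99% CI is wider by 4.69 - 4.22 = 0.47.
Higher confidence requires a wider interval.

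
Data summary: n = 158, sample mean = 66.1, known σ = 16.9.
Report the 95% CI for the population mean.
(63.46, 68.74)

z-interval (σ known):
z* = 1.960 for 95% confidence

Margin of error = z* · σ/√n = 1.960 · 16.9/√158 = 2.64

CI: (66.1 - 2.64, 66.1 + 2.64) = (63.46, 68.74)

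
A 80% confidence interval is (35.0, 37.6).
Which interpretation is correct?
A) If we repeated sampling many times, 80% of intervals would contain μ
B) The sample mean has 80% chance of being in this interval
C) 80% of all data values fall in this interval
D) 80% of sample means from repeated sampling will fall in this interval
A

A) Correct — this is the frequentist long-run coverage interpretation.
B) Wrong — x̄ is observed and sits in the interval by construction.
C) Wrong — a CI is about the parameter μ, not individual data values.
D) Wrong — coverage applies to intervals containing μ, not to future x̄ values.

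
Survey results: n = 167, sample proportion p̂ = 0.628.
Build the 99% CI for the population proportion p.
(0.532, 0.724)

Proportion CI:
SE = √(p̂(1-p̂)/n) = √(0.628 · 0.372 / 167) = 0.03740

z* = 2.576
Margin = z* · SE = 2.576 · 0.03740 = 0.0963

CI: 0.628 ± 0.0963 = (0.532, 0.724)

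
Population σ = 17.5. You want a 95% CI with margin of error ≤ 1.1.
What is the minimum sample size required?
n ≥ 973

For margin E ≤ 1.1:
n ≥ (z* · σ / E)²
n ≥ (1.960 · 17.5 / 1.1)²
n ≥ 972.31

Minimum n = 973 (rounding up)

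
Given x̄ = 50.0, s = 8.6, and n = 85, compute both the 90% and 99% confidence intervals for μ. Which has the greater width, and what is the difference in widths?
99% CI is wider by 1.82

df = 84
90% CI: t* = 1.663, (48.45, 51.55), width = 2 · t* · s/√n = 3.10
99% CI: t* = 2.636, (47.54, 52.46), width = 2 · t* · s/√n = 4.92

The 99% CI is wider by 4.92 - 3.10 = 1.82.
Higher confidence requires a wider interval.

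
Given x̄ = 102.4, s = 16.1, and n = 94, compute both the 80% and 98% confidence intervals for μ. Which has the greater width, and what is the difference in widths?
98% CI is wider by 3.57

df = 93
80% CI: t* = 1.291, (100.26, 104.54), width = 2 · t* · s/√n = 4.29
98% CI: t* = 2.367, (98.47, 106.33), width = 2 · t* · s/√n = 7.86

The 98% CI is wider by 7.86 - 4.29 = 3.57.
Higher confidence requires a wider interval.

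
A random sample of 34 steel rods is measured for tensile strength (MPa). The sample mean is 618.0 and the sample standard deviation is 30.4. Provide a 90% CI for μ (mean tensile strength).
(609.18, 626.82)

t-interval (σ unknown):
df = n - 1 = 33
t* = 1.692 for 90% confidence

Margin of error = t* · s/√n = 1.692 · 30.4/√34 = 8.82

CI: (609.18, 626.82)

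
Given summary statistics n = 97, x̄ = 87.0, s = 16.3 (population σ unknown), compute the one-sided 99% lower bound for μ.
μ ≥ 83.08

Lower bound (one-sided):
t* = 2.366 (one-sided for 99%)
Lower bound = x̄ - t* · s/√n = 87.0 - 2.366 · 16.3/√97 = 83.08

We are 99% confident that μ ≥ 83.08.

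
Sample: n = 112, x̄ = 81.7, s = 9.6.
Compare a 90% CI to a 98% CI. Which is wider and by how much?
98% CI is wider by 1.27

df = 111
90% CI: t* = 1.659, (80.20, 83.20), width = 2 · t* · s/√n = 3.01
98% CI: t* = 2.360, (79.56, 83.84), width = 2 · t* · s/√n = 4.28

The 98% CI is wider by 4.28 - 3.01 = 1.27.
Higher confidence requires a wider interval.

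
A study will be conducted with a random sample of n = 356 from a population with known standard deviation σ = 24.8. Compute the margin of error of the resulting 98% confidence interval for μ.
Margin of error = 3.06

Margin of error = z* · σ/√n
= 2.326 · 24.8/√356
= 2.326 · 24.8/18.8680
= 3.06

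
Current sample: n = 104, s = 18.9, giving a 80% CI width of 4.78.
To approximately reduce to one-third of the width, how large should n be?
n ≈ 936

CI width ∝ 1/√n
To reduce width by factor 3, need √n to grow by 3 → need 3² = 9 times as many samples.

Current: n = 104, width = 4.78
New: n = 936, width ≈ 1.58

Width reduced by factor of 4.78/1.58 = 3.03.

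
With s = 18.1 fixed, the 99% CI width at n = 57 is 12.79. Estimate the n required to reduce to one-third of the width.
n ≈ 513

CI width ∝ 1/√n
To reduce width by factor 3, need √n to grow by 3 → need 3² = 9 times as many samples.

Current: n = 57, width = 12.79
New: n = 513, width ≈ 4.13

Width reduced by factor of 12.79/4.13 = 3.10.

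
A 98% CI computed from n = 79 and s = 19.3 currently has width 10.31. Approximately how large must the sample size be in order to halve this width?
n ≈ 316

CI width ∝ 1/√n
To reduce width by factor 2, need √n to grow by 2 → need 2² = 4 times as many samples.

Current: n = 79, width = 10.31
New: n = 316, width ≈ 5.08

Width reduced by factor of 10.31/5.08 = 2.03.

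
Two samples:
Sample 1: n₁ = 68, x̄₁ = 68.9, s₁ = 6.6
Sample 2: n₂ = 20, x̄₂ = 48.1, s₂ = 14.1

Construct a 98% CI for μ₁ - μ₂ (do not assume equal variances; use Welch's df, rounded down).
(12.61, 28.99)

Difference: x̄₁ - x̄₂ = 20.80
SE = √(s₁²/n₁ + s₂²/n₂) = √(6.6²/68 + 14.1²/20) = 3.2529
df = 21.50 → 21 (Welch–Satterthwaite, rounded down)
t* = 2.518

CI: 20.80 ± 2.518 · 3.2529 = 20.80 ± 8.19 = (12.61, 28.99)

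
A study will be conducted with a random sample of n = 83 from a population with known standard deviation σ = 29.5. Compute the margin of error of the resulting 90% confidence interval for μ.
Margin of error = 5.33

Margin of error = z* · σ/√n
= 1.645 · 29.5/√83
= 1.645 · 29.5/9.1104
= 5.33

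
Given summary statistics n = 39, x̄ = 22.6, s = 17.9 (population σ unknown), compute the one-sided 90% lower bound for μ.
μ ≥ 18.86

Lower bound (one-sided):
t* = 1.304 (one-sided for 90%)
Lower bound = x̄ - t* · s/√n = 22.6 - 1.304 · 17.9/√39 = 18.86

We are 90% confident that μ ≥ 18.86.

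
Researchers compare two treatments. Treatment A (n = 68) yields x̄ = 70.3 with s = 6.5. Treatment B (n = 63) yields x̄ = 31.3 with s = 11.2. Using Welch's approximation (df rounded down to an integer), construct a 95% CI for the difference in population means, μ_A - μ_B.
(35.79, 42.21)

Difference: x̄₁ - x̄₂ = 39.00
SE = √(s₁²/n₁ + s₂²/n₂) = √(6.5²/68 + 11.2²/63) = 1.6163
df = 97.91 → 97 (Welch–Satterthwaite, rounded down)
t* = 1.985

CI: 39.00 ± 1.985 · 1.6163 = 39.00 ± 3.21 = (35.79, 42.21)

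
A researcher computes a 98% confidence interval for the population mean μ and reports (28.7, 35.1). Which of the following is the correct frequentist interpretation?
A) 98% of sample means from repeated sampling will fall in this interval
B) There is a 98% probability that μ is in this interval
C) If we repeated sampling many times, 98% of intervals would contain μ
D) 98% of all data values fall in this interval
C

A) Wrong — coverage applies to intervals containing μ, not to future x̄ values.
B) Wrong — μ is fixed; the randomness lives in the interval, not in μ.
C) Correct — this is the frequentist long-run coverage interpretation.
D) Wrong — a CI is about the parameter μ, not individual data values.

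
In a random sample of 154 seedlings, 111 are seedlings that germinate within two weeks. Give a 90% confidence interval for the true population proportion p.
(0.661, 0.780)

Proportion CI:
p̂ = 111/154 = 0.72078
SE = √(p̂(1-p̂)/n) = √(0.72078 · 0.27922 / 154) = 0.03615

z* = 1.645
Margin = z* · SE = 1.645 · 0.03615 = 0.0595

CI: 0.72078 ± 0.0595 = (0.661, 0.780)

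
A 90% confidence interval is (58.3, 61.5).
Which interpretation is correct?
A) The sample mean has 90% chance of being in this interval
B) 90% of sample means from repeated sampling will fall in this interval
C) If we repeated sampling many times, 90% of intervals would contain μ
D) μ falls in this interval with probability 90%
C

A) Wrong — x̄ is observed and sits in the interval by construction.
B) Wrong — coverage applies to intervals containing μ, not to future x̄ values.
C) Correct — this is the frequentist long-run coverage interpretation.
D) Wrong — μ is fixed; the randomness lives in the interval, not in μ.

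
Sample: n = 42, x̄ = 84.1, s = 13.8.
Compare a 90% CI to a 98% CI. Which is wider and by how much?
98% CI is wider by 3.14

df = 41
90% CI: t* = 1.683, (80.52, 87.68), width = 2 · t* · s/√n = 7.17
98% CI: t* = 2.421, (78.94, 89.26), width = 2 · t* · s/√n = 10.31

The 98% CI is wider by 10.31 - 7.17 = 3.14.
Higher confidence requires a wider interval.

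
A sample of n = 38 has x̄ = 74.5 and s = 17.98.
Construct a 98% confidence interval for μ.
(67.41, 81.59)

t-interval (σ unknown):
df = n - 1 = 37
t* = 2.431 for 98% confidence

Margin of error = t* · s/√n = 2.431 · 17.98/√38 = 7.09

CI: (67.41, 81.59)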